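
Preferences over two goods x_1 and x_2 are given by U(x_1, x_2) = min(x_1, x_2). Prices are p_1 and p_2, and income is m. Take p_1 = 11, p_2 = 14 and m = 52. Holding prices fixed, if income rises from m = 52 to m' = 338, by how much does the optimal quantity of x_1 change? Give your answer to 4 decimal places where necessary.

With perfect complements, no substitution: consume in ratio x_1:x_2 = 1:1.
Budget: p_1·x_1 + p_2·x_1 = m, so (p_1 + p_2)·x_1 = m.
Demand: x_1*(p_1,p_2,m) = m/(p_1 + p_2), x_2* = m/(p_1 + p_2).
Here 11 + 14 = 25, giving x_1* = 2.08.
At m' = 338: x_1* = 13.52. Change: 13.52 − 2.08 = 11.44.

Δx_1* = 11.44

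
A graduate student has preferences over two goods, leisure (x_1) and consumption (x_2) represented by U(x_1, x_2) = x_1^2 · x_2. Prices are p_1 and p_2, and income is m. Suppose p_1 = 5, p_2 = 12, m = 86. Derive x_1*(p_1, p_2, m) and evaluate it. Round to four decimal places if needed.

MU_x_1/MU_x_2 = (2·x_2)/(x_1); tangency sets this equal to p_1/p_2.
So 2·p_2·x_2 = p_1·x_1; combined with the budget, a share 2/3 of income goes to x_1.
Demand: x_1*(p_1,p_2,m) = 2/3·m/p_1 and x_2* = 1/3·m/p_2.
At p_1=5, p_2=12, m=86: x_1* = 2/3·86/5 = 11.4667.

x_1* = 11.4667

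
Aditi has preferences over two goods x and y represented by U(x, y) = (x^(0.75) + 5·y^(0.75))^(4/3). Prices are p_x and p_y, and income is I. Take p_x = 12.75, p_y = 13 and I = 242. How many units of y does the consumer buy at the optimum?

MRS = MU_x/MU_y = (1/5)·(y/x)^(0.25). Set equal to p_x/p_y.
Solve for the ratio: y/x = [5·p_x/p_y]^(4).
Substitute y = (y/x)·x into the budget: x* = I/(p_x + p_y·(y/x)).
Numerically y/x = 578.292217, so x* = 242/(12.75 + 13·578.292217) = 0.0321 and y* = 578.292217·0.0321 = 18.5839.

y* = 18.5839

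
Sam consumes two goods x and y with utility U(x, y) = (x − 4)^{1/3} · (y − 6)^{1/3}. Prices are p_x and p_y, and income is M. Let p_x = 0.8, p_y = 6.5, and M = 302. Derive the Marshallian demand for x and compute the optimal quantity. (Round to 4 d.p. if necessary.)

x* = 166.375

Let x' = x−4, y' = y−6. MRS = y'/x' = p_x/p_y.
Substituting into the budget: x* = 4 + 0.5·(M − 4·p_x − 6·p_y)/p_x, and y* = 6 + 0.5·(…)/p_y.
Discretionary income = 302 − 4·0.8 − 6·6.5 = 259.8; x* = 4 + 0.5·259.8/0.8 = 166.375.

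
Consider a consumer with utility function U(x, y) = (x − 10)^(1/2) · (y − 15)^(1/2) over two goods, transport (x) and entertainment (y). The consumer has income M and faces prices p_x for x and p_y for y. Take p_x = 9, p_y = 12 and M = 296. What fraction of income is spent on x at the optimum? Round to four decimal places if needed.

share on x = 0.348

Let x' = x−10, y' = y−15. MRS = y'/x' = p_x/p_y.
After buying the subsistence bundle (10, 15), a share 0.5 of the remaining income goes to x: x* = 10 + 0.5·(M − 10p_x − 15p_y)/p_x.
Discretionary income = 296 − 10·9 − 15·12 = 26; x* = 10 + 0.5·26/9 = 11.4444; y* = 15 + 0.5·26/12 = 16.0833.
Expenditure on x: 9·11.4444 = 103; share = 0.348.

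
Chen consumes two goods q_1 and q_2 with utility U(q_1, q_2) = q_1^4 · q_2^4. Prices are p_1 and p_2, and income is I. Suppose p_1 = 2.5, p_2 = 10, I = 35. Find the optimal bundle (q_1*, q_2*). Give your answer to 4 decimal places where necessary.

q_1* = 7, q_2* = 1.75

The MRS is q_2/q_1. Set MRS = p_1/p_2.
Rearranging, p_2·q_2 = p_1·q_1. Substituting into the budget gives p_1·q_1·(1 + 1) = I.
Demand: q_1*(p_1,p_2,I) = 0.5·I/p_1 and q_2* = 0.5·I/p_2.
At p_1=2.5, p_2=10, I=35: q_1* = 0.5·35/2.5 = 7, q_2* = 1.75.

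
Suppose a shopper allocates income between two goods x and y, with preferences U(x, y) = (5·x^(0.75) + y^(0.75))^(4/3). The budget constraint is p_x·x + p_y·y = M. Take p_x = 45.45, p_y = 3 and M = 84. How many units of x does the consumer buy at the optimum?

x* = 0.2816

Substitute y = (y/x)·x into the budget: x* = M/(p_x + p_y·(y/x)).
Numerically y/x = 84.288925, so x* = 84/(45.45 + 3·84.288925) = 0.2816.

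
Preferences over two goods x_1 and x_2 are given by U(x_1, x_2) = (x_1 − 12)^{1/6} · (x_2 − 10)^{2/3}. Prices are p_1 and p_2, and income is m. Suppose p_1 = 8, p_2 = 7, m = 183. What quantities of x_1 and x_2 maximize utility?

This is Cobb-Douglas in (x_1−12, x_2−10): tangency gives 1/6·p_2·(x_2−10) = 2/3·p_1·(x_1−12).
After buying the subsistence bundle (12, 10), a share 0.2 of the remaining income goes to x_1: x_1* = 12 + 0.2·(m − 12p_1 − 10p_2)/p_1.
Discretionary income = 183 − 12·8 − 10·7 = 17; x_1* = 12 + 0.2·17/8 = 12.425; x_2* = 10 + 0.8·17/7 = 11.9429.

x_1* = 12.425, x_2* = 11.9429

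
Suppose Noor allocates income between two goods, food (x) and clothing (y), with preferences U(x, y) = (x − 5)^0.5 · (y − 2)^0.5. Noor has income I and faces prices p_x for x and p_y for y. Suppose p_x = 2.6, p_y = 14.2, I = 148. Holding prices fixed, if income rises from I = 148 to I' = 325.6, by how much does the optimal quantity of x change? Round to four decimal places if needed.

Δx* = 34.1538

This is Cobb-Douglas in (x−5, y−2): tangency gives 0.5·p_y·(y−2) = 0.5·p_x·(x−5).
Substituting into the budget: x* = 5 + 0.5·(I − 5·p_x − 2·p_y)/p_x, and y* = 2 + 0.5·(…)/p_y.
Discretionary income = 148 − 5·2.6 − 2·14.2 = 106.6; x* = 5 + 0.5·106.6/2.6 = 25.5.
At I' = 325.6: x* = 59.6538. Change: 59.6538 − 25.5 = 34.1538.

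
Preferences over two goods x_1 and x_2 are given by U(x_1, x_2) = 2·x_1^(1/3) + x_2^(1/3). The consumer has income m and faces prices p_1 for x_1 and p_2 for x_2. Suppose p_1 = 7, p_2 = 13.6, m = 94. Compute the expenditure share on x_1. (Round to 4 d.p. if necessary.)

Numerically x_2/x_1 = 0.130555, so x_1* = 94/(7 + 13.6·0.130555) = 10.7116 and x_2* = 0.130555·10.7116 = 1.3985.
Expenditure on x_1: 7·10.7116 = 74.9811; share = 0.7977.

share on x_1 = 0.7977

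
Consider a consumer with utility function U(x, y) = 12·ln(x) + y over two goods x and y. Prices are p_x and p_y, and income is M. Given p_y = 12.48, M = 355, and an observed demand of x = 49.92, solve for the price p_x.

Set MRS = p_x/p_y: (12/x)/1 = p_x/p_y.
So x*(p_x,p_y) = 12·p_y/p_x, independent of income; and y* = (M − 12·p_y)/p_y.
Set x* = 49.92 in the demand function and solve for p_x: p_x = 3.

p_x = 3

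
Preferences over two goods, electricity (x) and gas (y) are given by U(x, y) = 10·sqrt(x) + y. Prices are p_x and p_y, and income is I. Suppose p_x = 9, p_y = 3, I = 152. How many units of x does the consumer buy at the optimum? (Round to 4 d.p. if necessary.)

x* = 2.7778

MU_x = 5/√x, MU_y = 1. Tangency: 5/√x = p_x/p_y.
Solve: √x = 5·p_y/p_x, so x*(p_x,p_y) = (5·p_y/p_x)², and y* = (I − p_x·x*)/p_y.
Plugging in: x* = (5·3/9)² = 2.7778.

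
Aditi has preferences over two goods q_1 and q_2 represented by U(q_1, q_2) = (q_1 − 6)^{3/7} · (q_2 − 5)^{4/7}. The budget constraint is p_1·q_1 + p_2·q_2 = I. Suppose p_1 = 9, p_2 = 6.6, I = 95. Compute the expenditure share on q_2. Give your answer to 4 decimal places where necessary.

share on q_2 = 0.3955

This is Cobb-Douglas in (q_1−6, q_2−5): tangency gives 3/7·p_2·(q_2−5) = 4/7·p_1·(q_1−6).
After buying the subsistence bundle (6, 5), a share 3/7 of the remaining income goes to q_1: q_1* = 6 + 3/7·(I − 6p_1 − 5p_2)/p_1.
Discretionary income = 95 − 6·9 − 5·6.6 = 8; q_1* = 6 + 3/7·8/9 = 6.381; q_2* = 5 + 4/7·8/6.6 = 5.6926.
Expenditure on q_2: 6.6·5.6926 = 37.5714; share = 0.3955.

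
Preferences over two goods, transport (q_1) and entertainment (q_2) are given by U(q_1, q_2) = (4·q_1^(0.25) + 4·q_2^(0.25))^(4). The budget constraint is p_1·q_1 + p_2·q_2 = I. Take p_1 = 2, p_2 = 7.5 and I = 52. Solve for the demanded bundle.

q_1* = 15.8184, q_2* = 2.7151

MRS = MU_q_1/MU_q_2 = (q_2/q_1)^(0.75). Set equal to p_1/p_2.
Solve for the ratio: q_2/q_1 = [p_1/p_2]^(4/3).
With the ratio pinned down, the budget gives q_1* = I/(p_1 + p_2·(q_2/q_1)) and q_2* = (q_2/q_1)·q_1*.
Numerically q_2/q_1 = 0.171643, so q_1* = 52/(2 + 7.5·0.171643) = 15.8184 and q_2* = 0.171643·15.8184 = 2.7151.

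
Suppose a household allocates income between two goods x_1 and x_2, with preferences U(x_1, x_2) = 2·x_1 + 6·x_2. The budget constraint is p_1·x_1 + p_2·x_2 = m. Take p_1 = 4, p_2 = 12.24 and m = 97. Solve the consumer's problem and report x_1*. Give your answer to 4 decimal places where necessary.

Linear utility — the consumer picks whichever good has higher MU/price: 2/4 = 0.5 vs 6/12.24 = 0.4902.
x_1 gives more utility per dollar, so spend all income on x_1: x_1* = m/p_1, x_2* = 0.
Numerically: x_1* = 24.25, x_2* = 0.

x_1* = 24.25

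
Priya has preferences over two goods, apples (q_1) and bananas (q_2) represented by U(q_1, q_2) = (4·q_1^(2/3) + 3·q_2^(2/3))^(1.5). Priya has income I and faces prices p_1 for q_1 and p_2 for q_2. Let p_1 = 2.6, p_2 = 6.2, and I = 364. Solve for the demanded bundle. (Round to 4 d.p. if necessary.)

From the CES first-order condition, (4/3)·(q_2/q_1)^(1/3) = p_1/p_2.
Hence q_2/q_1 = ((3/4)·p_1/p_2)^(1/(1/3)), i.e. raised to the 3 power.
With the ratio pinned down, the budget gives q_1* = I/(p_1 + p_2·(q_2/q_1)) and q_2* = (q_2/q_1)·q_1*.
Numerically q_2/q_1 = 0.031112, so q_1* = 364/(2.6 + 6.2·0.031112) = 130.3307 and q_2* = 0.031112·130.3307 = 4.0549.

q_1* = 130.3307, q_2* = 4.0549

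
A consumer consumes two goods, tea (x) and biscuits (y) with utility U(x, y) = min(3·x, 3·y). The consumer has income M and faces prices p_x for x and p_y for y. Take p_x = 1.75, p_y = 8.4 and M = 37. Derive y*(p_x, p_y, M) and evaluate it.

y* = 3.6453

Leontief preferences: the optimum is at the kink where x/3 = y/3, i.e. y = x.
Budget: p_x·x + p_y·x = M, so (3·p_x + 3·p_y)·x = 3·M.
Demand: x*(p_x,p_y,M) = 3·M/(3·p_x + 3·p_y), y* = 3·M/(3·p_x + 3·p_y).
Here 3·1.75 + 3·8.4 = 30.45, giving y* = 3.6453.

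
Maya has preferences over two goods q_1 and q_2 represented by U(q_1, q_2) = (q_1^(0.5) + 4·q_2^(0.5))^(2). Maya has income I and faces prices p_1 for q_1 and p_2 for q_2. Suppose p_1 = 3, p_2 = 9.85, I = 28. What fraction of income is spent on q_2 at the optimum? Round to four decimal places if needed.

share on q_2 = 0.8297

From the CES first-order condition, (1/4)·(q_2/q_1)^(0.5) = p_1/p_2.
Hence q_2/q_1 = (4·p_1/p_2)^(1/(0.5)), i.e. raised to the 2 power.
Substitute q_2 = (q_2/q_1)·q_1 into the budget: q_1* = I/(p_1 + p_2·(q_2/q_1)).
Numerically q_2/q_1 = 1.484192, so q_1* = 28/(3 + 9.85·1.484192) = 1.5892 and q_2* = 1.484192·1.5892 = 2.3586.
Expenditure on q_2: 9.85·2.3586 = 23.2325; share = 0.8297.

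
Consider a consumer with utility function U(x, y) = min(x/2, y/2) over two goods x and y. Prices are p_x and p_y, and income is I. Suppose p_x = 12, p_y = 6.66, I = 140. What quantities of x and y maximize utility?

Leontief preferences: the optimum is at the kink where x/2 = y/2, i.e. y = x.
Budget: p_x·x + p_y·x = I, so (2·p_x + 2·p_y)·x = 2·I.
Demand: x*(p_x,p_y,I) = 2·I/(2·p_x + 2·p_y), y* = 2·I/(2·p_x + 2·p_y).
Here 2·12 + 2·6.66 = 37.32, giving x* = 7.5027 and y* = 7.5027.

x* = 7.5027, y* = 7.5027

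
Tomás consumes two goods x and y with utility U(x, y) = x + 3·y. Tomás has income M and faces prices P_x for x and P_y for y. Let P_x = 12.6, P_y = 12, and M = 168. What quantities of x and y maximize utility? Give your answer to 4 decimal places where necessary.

y gives more utility per dollar, so spend all income on y: y* = M/P_y, x* = 0.
Numerically: x* = 0, y* = 14.

x* = 0, y* = 14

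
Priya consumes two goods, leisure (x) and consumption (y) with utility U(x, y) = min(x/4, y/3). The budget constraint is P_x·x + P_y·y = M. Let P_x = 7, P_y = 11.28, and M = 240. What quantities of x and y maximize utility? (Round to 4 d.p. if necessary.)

Demand: x*(P_x,P_y,M) = 4·M/(4·P_x + 3·P_y), y* = 3·M/(4·P_x + 3·P_y).
Here 4·7 + 3·11.28 = 61.84, giving x* = 15.5239 and y* = 11.6429.

x* = 15.5239, y* = 11.6429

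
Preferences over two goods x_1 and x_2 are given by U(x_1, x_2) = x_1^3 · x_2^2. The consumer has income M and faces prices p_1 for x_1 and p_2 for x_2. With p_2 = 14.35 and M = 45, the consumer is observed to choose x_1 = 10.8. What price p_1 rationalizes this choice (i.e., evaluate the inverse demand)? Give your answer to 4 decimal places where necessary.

p_1 = 2.5

The MRS is (3/2)·x_2/x_1. Set MRS = p_1/p_2.
Rearranging, p_2·x_2 = (2/3)·p_1·x_1. Substituting into the budget gives p_1·x_1·(1 + (2/3)) = M.
Demand: x_1*(p_1,p_2,M) = 0.6·M/p_1 and x_2* = 0.4·M/p_2.
Set x_1* = 10.8 in the demand function and solve for p_1: p_1 = 2.5.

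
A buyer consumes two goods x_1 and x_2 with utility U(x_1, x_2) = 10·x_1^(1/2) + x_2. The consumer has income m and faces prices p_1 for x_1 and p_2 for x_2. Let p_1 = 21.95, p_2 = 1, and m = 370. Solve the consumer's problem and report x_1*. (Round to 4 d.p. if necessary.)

Utility is quasi-linear in x_2; the FOC for x_1 is 5/√x_1 = p_1/p_2.
Thus x_1* = (5·p_2/p_1)² — independent of m — with the rest of income spent on x_2.
Plugging in: x_1* = (5·1/21.95)² = 0.0519.

x_1* = 0.0519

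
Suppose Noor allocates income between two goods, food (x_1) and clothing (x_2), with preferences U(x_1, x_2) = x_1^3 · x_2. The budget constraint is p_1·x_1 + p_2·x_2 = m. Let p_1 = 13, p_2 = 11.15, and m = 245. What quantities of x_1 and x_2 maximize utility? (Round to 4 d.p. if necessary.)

x_1* = 14.1346, x_2* = 5.4933

Tangency: MRS = 3·x_2/x_1 = p_1/p_2.
So 3·p_2·x_2 = p_1·x_1; combined with the budget, a share 0.75 of income goes to x_1.
Demand: x_1*(p_1,p_2,m) = 0.75·m/p_1 and x_2* = 0.25·m/p_2.
At p_1=13, p_2=11.15, m=245: x_1* = 0.75·245/13 = 14.1346, x_2* = 5.4933.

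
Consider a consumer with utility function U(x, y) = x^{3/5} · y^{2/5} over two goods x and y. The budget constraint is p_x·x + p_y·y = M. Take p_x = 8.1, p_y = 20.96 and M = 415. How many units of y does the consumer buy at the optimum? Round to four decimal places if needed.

At p_x=8.1, p_y=20.96, M=415: y* = 0.4·415/20.96 = 7.9198.

y* = 7.9198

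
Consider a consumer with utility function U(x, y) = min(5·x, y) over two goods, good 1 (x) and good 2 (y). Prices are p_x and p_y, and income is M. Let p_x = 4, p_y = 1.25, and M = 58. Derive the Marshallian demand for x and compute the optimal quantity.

x* = 5.6585

With perfect complements, no substitution: consume in ratio x:y = 1:5.
Budget: p_x·x + p_y·5·x = M, so (p_x + 5·p_y)·x = M.
Demand: x*(p_x,p_y,M) = M/(p_x + 5·p_y), y* = 5·M/(p_x + 5·p_y).
Here 4 + 5·1.25 = 10.25, giving x* = 5.6585.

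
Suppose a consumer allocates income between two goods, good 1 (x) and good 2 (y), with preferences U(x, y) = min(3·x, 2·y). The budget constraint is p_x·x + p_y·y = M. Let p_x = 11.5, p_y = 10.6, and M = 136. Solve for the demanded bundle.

With perfect complements, no substitution: consume in ratio x:y = 2:3.
Budget: p_x·x + p_y·(3/2)·x = M, so (2·p_x + 3·p_y)·x = 2·M.
Demand: x*(p_x,p_y,M) = 2·M/(2·p_x + 3·p_y), y* = 3·M/(2·p_x + 3·p_y).
Here 2·11.5 + 3·10.6 = 54.8, giving x* = 4.9635 and y* = 7.4453.

x* = 4.9635, y* = 7.4453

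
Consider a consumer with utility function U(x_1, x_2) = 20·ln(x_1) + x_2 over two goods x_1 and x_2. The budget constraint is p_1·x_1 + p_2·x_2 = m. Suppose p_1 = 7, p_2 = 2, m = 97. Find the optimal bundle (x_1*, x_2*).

x_1* = 5.7143, x_2* = 28.5

Set MRS = p_1/p_2: (20/x_1)/1 = p_1/p_2.
So x_1*(p_1,p_2) = 20·p_2/p_1, independent of income; and x_2* = (m − 20·p_2)/p_2.
At the given prices: x_1* = 20·2/7 = 5.7143, and x_2* = 28.5.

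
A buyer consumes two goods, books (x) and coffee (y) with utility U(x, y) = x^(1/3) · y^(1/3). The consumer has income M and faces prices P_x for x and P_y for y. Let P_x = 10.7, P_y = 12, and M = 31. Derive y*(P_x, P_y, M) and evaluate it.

y* = 1.2917

Tangency: MRS = y/x = P_x/P_y.
So 1/3·P_y·y = 1/3·P_x·x; combined with the budget, a share 0.5 of income goes to x.
Demand: x*(P_x,P_y,M) = 0.5·M/P_x and y* = 0.5·M/P_y.
At P_x=10.7, P_y=12, M=31: y* = 0.5·31/12 = 1.2917.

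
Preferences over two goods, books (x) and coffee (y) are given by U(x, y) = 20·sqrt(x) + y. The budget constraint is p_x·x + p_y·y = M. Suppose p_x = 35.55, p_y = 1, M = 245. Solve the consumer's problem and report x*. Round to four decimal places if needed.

MU_x = 10/√x, MU_y = 1. Tangency: 10/√x = p_x/p_y.
Solve: √x = 10·p_y/p_x, so x*(p_x,p_y) = (10·p_y/p_x)², and y* = (M − p_x·x*)/p_y.
Plugging in: x* = (10·1/35.55)² = 0.0791.

x* = 0.0791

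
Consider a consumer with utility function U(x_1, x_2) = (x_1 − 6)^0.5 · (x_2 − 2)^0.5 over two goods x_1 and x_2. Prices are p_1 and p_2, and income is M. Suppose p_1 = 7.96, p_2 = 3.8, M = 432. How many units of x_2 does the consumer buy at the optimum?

Discretionary income = 432 − 6·7.96 − 2·3.8 = 376.64; x_2* = 2 + 0.5·376.64/3.8 = 51.5579.

x_2* = 51.5579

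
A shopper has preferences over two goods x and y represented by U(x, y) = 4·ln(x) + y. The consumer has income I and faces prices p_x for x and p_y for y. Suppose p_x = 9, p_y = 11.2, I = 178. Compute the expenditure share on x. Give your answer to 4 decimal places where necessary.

share on x = 0.2517

Set MRS = p_x/p_y: (4/x)/1 = p_x/p_y.
So x*(p_x,p_y) = 4·p_y/p_x, independent of income; and y* = (I − 4·p_y)/p_y.
At the given prices: x* = 4·11.2/9 = 4.9778, and y* = 11.8929.
Expenditure on x: 9·4.9778 = 44.8; share = 0.2517.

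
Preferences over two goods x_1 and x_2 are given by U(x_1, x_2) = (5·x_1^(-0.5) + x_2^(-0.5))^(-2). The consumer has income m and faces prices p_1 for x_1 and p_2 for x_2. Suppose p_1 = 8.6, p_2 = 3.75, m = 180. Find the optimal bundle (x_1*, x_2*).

x_1* = 16.62, x_2* = 9.8847

Substitute x_2 = (x_2/x_1)·x_1 into the budget: x_1* = m/(p_1 + p_2·(x_2/x_1)).
Numerically x_2/x_1 = 0.594746, so x_1* = 180/(8.6 + 3.75·0.594746) = 16.62 and x_2* = 0.594746·16.62 = 9.8847.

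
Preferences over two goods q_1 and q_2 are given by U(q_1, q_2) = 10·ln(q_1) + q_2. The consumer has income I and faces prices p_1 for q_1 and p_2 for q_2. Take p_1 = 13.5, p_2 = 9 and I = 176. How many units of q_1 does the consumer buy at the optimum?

q_1* = 6.6667

Set MRS = p_1/p_2: (10/q_1)/1 = p_1/p_2.
So q_1*(p_1,p_2) = 10·p_2/p_1, independent of income; and q_2* = (I − 10·p_2)/p_2.
At the given prices: q_1* = 10·9/13.5 = 6.6667.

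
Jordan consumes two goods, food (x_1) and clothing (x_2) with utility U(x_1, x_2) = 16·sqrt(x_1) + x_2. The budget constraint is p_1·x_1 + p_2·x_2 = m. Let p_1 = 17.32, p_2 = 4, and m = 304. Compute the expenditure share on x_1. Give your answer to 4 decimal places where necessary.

share on x_1 = 0.1945

MU_x_1 = 8/√x_1, MU_x_2 = 1. Tangency: 8/√x_1 = p_1/p_2.
Thus x_1* = (8·p_2/p_1)² — independent of m — with the rest of income spent on x_2.
Plugging in: x_1* = (8·4/17.32)² = 3.4135, x_2* = 61.2194.
Expenditure on x_1: 17.32·3.4135 = 59.1224; share = 0.1945.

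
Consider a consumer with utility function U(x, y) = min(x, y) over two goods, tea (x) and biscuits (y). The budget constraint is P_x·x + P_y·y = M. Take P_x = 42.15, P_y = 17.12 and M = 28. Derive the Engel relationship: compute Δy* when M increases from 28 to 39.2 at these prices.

Δy* = 0.189

With perfect complements, no substitution: consume in ratio x:y = 1:1.
Budget: P_x·x + P_y·x = M, so (P_x + P_y)·x = M.
Demand: x*(P_x,P_y,M) = M/(P_x + P_y), y* = M/(P_x + P_y).
Here 42.15 + 17.12 = 59.27, giving y* = 0.4724.
At M' = 39.2: y* = 0.6614. Change: 0.6614 − 0.4724 = 0.189.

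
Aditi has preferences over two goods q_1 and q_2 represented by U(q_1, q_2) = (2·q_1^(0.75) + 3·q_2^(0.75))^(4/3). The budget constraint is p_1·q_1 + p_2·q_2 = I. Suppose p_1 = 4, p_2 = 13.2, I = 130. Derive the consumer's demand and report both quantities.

q_1* = 28.487, q_2* = 1.2161

MU_q_1 ∝ 2·q_1^(-0.25), MU_q_2 ∝ 3·q_2^(-0.25), so MRS = (2/3)·(q_2/q_1)^(0.25) = p_1/p_2.
Solve for the ratio: q_2/q_1 = [(3/2)·p_1/p_2]^(4).
With the ratio pinned down, the budget gives q_1* = I/(p_1 + p_2·(q_2/q_1)) and q_2* = (q_2/q_1)·q_1*.
Numerically q_2/q_1 = 0.042688, so q_1* = 130/(4 + 13.2·0.042688) = 28.487 and q_2* = 0.042688·28.487 = 1.2161.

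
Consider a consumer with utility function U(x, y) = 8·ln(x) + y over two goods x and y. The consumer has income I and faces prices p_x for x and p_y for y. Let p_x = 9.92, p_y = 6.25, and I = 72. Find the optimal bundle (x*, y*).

x* = 5.0403, y* = 3.52

MU_x = 8/x, MU_y = 1. Tangency: 8/x = p_x/p_y.
So x*(p_x,p_y) = 8·p_y/p_x, independent of income; and y* = (I − 8·p_y)/p_y.
At the given prices: x* = 8·6.25/9.92 = 5.0403, and y* = 3.52.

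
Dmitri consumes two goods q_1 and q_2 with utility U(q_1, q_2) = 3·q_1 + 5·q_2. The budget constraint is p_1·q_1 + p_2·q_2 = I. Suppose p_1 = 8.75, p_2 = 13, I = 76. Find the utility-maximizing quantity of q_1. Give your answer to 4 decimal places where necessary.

q_1* = 0

Perfect substitutes: compare marginal utility per dollar. 3/p_1 vs 5/p_2 → 0.3429 vs 0.3846.
q_2 gives more utility per dollar, so spend all income on q_2: q_2* = I/p_2, q_1* = 0.
Numerically: q_1* = 0, q_2* = 5.8462.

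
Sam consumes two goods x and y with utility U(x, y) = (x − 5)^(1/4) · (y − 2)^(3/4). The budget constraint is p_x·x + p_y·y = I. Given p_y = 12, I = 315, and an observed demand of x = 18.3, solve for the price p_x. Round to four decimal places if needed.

p_x = 5

MRS = (1/3)·(y−2)/(x−5). Tangency with p_x/p_y gives y−2 = 3·(p_x/p_y)·(x−5).
Substituting into the budget: x* = 5 + 0.25·(I − 5·p_x − 2·p_y)/p_x, and y* = 2 + 0.75·(…)/p_y.
Set x* = 18.3 in the demand function and solve for p_x: p_x = 5.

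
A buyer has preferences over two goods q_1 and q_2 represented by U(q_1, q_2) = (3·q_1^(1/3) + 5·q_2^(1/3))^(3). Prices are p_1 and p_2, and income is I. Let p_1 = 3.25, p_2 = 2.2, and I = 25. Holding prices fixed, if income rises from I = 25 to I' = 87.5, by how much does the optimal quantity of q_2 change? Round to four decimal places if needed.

With the ratio pinned down, the budget gives q_1* = I/(p_1 + p_2·(q_2/q_1)) and q_2* = (q_2/q_1)·q_1*.
Numerically q_2/q_1 = 3.863351, so q_1* = 25/(3.25 + 2.2·3.863351) = 2.1278 and q_2* = 3.863351·2.1278 = 8.2203.
At I' = 87.5: q_2* = 28.7712. Change: 28.7712 − 8.2203 = 20.5508.

Δq_2* = 20.5508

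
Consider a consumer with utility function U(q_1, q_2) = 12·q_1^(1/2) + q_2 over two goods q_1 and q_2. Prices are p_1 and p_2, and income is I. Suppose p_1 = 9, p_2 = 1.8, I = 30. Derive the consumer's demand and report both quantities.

Solve: √q_1 = 6·p_2/p_1, so q_1*(p_1,p_2) = (6·p_2/p_1)², and q_2* = (I − p_1·q_1*)/p_2.
Plugging in: q_1* = (6·1.8/9)² = 1.44, q_2* = 9.4667.

q_1* = 1.44, q_2* = 9.4667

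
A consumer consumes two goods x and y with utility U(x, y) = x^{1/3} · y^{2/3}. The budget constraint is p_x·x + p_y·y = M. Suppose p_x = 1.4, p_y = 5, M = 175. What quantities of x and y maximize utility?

x* = 41.6667, y* = 23.3333

Tangency: MRS = (1/2)·y/x = p_x/p_y.
Rearranging, p_y·y = 2·p_x·x. Substituting into the budget gives p_x·x·(1 + 2) = M.
Demand: x*(p_x,p_y,M) = 1/3·M/p_x and y* = 2/3·M/p_y.
At p_x=1.4, p_y=5, M=175: x* = 1/3·175/1.4 = 41.6667, y* = 23.3333.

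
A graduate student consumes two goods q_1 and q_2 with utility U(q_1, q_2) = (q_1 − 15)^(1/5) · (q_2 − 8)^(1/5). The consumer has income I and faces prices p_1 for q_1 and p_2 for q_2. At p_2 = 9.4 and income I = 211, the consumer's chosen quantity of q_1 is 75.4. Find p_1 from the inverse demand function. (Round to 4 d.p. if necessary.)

p_1 = 1

MRS = (q_2−8)/(q_1−15). Tangency with p_1/p_2 gives q_2−8 = (p_1/p_2)·(q_1−15).
Substituting into the budget: q_1* = 15 + 0.5·(I − 15·p_1 − 8·p_2)/p_1, and q_2* = 8 + 0.5·(…)/p_2.
Set q_1* = 75.4 in the demand function and solve for p_1: p_1 = 1.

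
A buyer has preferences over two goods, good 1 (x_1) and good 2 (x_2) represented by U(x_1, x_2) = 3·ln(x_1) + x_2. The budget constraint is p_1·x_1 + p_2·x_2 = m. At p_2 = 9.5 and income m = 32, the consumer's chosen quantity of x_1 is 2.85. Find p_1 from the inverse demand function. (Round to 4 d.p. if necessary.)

Set MRS = p_1/p_2: (3/x_1)/1 = p_1/p_2.
So x_1*(p_1,p_2) = 3·p_2/p_1, independent of income; and x_2* = (m − 3·p_2)/p_2.
Set x_1* = 2.85 in the demand function and solve for p_1: p_1 = 10.

p_1 = 10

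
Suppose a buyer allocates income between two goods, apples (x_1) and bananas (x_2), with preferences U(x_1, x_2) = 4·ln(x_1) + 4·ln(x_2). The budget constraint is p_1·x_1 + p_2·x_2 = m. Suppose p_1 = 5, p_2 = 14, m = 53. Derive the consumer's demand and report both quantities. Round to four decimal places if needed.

At p_1=5, p_2=14, m=53: x_1* = 0.5·53/5 = 5.3, x_2* = 1.8929.

x_1* = 5.3, x_2* = 1.8929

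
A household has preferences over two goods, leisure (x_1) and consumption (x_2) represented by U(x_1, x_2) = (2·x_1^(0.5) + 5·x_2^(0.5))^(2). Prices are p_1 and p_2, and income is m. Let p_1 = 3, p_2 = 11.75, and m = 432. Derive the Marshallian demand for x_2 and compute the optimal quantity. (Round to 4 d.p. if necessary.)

MU_x_1 ∝ 2·x_1^(-0.5), MU_x_2 ∝ 5·x_2^(-0.5), so MRS = (2/5)·(x_2/x_1)^(0.5) = p_1/p_2.
Hence x_2/x_1 = ((5/2)·p_1/p_2)^(1/(0.5)), i.e. raised to the 2 power.
With the ratio pinned down, the budget gives x_1* = m/(p_1 + p_2·(x_2/x_1)) and x_2* = (x_2/x_1)·x_1*.
Numerically x_2/x_1 = 0.407424, so x_1* = 432/(3 + 11.75·0.407424) = 55.4754 and x_2* = 0.407424·55.4754 = 22.602.

x_2* = 22.602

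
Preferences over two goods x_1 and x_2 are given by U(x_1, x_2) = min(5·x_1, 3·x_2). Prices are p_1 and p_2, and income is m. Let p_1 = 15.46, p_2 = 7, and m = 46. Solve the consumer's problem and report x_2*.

x_2* = 2.8262

Leontief preferences: the optimum is at the kink where x_1/3 = x_2/5, i.e. x_2 = (5/3)·x_1.
Budget: p_1·x_1 + p_2·(5/3)·x_1 = m, so (3·p_1 + 5·p_2)·x_1 = 3·m.
Demand: x_1*(p_1,p_2,m) = 3·m/(3·p_1 + 5·p_2), x_2* = 5·m/(3·p_1 + 5·p_2).
Here 3·15.46 + 5·7 = 81.38, giving x_2* = 2.8262.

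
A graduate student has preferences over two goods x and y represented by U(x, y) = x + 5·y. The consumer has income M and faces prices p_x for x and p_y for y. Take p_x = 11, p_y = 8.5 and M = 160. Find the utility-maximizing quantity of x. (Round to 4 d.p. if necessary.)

x* = 0

Linear utility — the consumer picks whichever good has higher MU/price: 1/11 = 0.0909 vs 5/8.5 = 0.5882.
y gives more utility per dollar, so spend all income on y: y* = M/p_y, x* = 0.
Numerically: x* = 0, y* = 18.8235.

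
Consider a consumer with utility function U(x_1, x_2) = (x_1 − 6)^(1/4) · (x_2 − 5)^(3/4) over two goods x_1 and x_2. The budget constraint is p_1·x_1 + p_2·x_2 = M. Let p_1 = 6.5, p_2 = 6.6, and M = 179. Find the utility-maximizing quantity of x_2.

After buying the subsistence bundle (6, 5), a share 0.25 of the remaining income goes to x_1: x_1* = 6 + 0.25·(M − 6p_1 − 5p_2)/p_1.
Discretionary income = 179 − 6·6.5 − 5·6.6 = 107; x_2* = 5 + 0.75·107/6.6 = 17.1591.

x_2* = 17.1591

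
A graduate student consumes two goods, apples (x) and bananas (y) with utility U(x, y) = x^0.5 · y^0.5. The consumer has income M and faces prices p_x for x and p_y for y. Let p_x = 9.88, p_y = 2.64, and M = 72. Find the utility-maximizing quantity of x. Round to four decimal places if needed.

x* = 3.6437

MU_x/MU_y = (0.5·y)/(0.5·x); tangency sets this equal to p_x/p_y.
Rearranging, p_y·y = p_x·x. Substituting into the budget gives p_x·x·(1 + 1) = M.
Demand: x*(p_x,p_y,M) = 0.5·M/p_x and y* = 0.5·M/p_y.
At p_x=9.88, p_y=2.64, M=72: x* = 0.5·72/9.88 = 3.6437.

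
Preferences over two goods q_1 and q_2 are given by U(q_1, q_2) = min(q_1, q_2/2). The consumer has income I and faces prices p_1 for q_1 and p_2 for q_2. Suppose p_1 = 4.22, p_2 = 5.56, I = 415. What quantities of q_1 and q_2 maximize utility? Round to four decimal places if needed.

q_1* = 27.0535, q_2* = 54.1069

Leontief preferences: the optimum is at the kink where q_1/1 = q_2/2, i.e. q_2 = 2·q_1.
Budget: p_1·q_1 + p_2·2·q_1 = I, so (p_1 + 2·p_2)·q_1 = I.
Demand: q_1*(p_1,p_2,I) = I/(p_1 + 2·p_2), q_2* = 2·I/(p_1 + 2·p_2).
Here 4.22 + 2·5.56 = 15.34, giving q_1* = 27.0535 and q_2* = 54.1069.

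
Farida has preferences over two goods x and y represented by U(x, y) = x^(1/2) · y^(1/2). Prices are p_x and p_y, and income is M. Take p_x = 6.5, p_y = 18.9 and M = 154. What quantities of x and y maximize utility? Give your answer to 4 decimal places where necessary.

At p_x=6.5, p_y=18.9, M=154: x* = 0.5·154/6.5 = 11.8462, y* = 4.0741.

x* = 11.8462, y* = 4.0741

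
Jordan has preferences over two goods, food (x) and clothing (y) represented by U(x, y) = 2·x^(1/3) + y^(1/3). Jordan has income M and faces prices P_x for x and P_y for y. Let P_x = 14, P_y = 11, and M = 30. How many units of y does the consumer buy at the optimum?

y* = 0.7776

MRS = MU_x/MU_y = 2·(y/x)^(2/3). Set equal to P_x/P_y.
Hence y/x = ((1/2)·P_x/P_y)^(1/(2/3)), i.e. raised to the 1.5 power.
Substitute y = (y/x)·x into the budget: x* = M/(P_x + P_y·(y/x)).
Numerically y/x = 0.507643, so x* = 30/(14 + 11·0.507643) = 1.5319 and y* = 0.507643·1.5319 = 0.7776.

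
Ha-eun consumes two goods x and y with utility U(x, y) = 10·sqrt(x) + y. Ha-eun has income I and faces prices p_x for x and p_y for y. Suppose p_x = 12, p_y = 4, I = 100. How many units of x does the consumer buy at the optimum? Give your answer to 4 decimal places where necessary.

Set MRS = p_x/p_y: 5·x^(−1/2) = p_x/p_y.
Thus x* = (5·p_y/p_x)² — independent of I — with the rest of income spent on y.
Plugging in: x* = (5·4/12)² = 2.7778.

x* = 2.7778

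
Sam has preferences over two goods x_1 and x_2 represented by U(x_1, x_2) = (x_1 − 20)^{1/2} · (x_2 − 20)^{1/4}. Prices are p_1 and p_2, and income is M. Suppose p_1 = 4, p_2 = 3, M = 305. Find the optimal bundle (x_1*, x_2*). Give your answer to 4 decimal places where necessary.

Substituting into the budget: x_1* = 20 + 2/3·(M − 20·p_1 − 20·p_2)/p_1, and x_2* = 20 + 1/3·(…)/p_2.
Discretionary income = 305 − 20·4 − 20·3 = 165; x_1* = 20 + 2/3·165/4 = 47.5; x_2* = 20 + 1/3·165/3 = 38.3333.

x_1* = 47.5, x_2* = 38.3333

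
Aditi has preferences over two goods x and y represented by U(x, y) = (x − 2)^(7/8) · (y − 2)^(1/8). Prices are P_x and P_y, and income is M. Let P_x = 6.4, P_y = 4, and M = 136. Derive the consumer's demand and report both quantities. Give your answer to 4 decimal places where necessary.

x* = 17.75, y* = 5.6

This is Cobb-Douglas in (x−2, y−2): tangency gives 0.875·P_y·(y−2) = 0.125·P_x·(x−2).
After buying the subsistence bundle (2, 2), a share 0.875 of the remaining income goes to x: x* = 2 + 0.875·(M − 2P_x − 2P_y)/P_x.
Discretionary income = 136 − 2·6.4 − 2·4 = 115.2; x* = 2 + 0.875·115.2/6.4 = 17.75; y* = 2 + 0.125·115.2/4 = 5.6.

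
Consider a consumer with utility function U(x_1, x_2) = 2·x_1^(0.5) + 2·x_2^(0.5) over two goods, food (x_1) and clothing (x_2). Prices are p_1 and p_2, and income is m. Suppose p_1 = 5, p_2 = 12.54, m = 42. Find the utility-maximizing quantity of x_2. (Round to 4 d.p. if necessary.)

x_2* = 0.9548

From the CES first-order condition, (x_2/x_1)^(0.5) = p_1/p_2.
Solve for the ratio: x_2/x_1 = [p_1/p_2]^(2).
With the ratio pinned down, the budget gives x_1* = m/(p_1 + p_2·(x_2/x_1)) and x_2* = (x_2/x_1)·x_1*.
Numerically x_2/x_1 = 0.158981, so x_1* = 42/(5 + 12.54·0.158981) = 6.0055 and x_2* = 0.158981·6.0055 = 0.9548.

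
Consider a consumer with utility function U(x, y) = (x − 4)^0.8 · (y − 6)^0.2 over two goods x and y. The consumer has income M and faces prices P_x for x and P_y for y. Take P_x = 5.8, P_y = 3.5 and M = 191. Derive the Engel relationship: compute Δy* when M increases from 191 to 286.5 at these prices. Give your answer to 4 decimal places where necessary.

Δy* = 5.4571

Let x' = x−4, y' = y−6. MRS = 4·y'/x' = P_x/P_y.
Substituting into the budget: x* = 4 + 0.8·(M − 4·P_x − 6·P_y)/P_x, and y* = 6 + 0.2·(…)/P_y.
Discretionary income = 191 − 4·5.8 − 6·3.5 = 146.8; y* = 6 + 0.2·146.8/3.5 = 14.3886.
At M' = 286.5: y* = 19.8457. Change: 19.8457 − 14.3886 = 5.4571.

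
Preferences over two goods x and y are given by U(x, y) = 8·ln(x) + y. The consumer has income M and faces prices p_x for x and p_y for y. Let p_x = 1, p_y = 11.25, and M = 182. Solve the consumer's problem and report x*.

So x*(p_x,p_y) = 8·p_y/p_x, independent of income; and y* = (M − 8·p_y)/p_y.
At the given prices: x* = 8·11.25/1 = 90.

x* = 90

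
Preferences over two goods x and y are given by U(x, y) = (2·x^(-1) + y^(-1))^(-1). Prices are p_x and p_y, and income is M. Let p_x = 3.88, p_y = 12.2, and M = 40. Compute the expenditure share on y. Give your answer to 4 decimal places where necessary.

share on y = 0.5563

MU_x ∝ 2·x^(-2), MU_y ∝ y^(-2), so MRS = 2·(y/x)^(2) = p_x/p_y.
Solve for the ratio: y/x = [(1/2)·p_x/p_y]^(0.5).
With the ratio pinned down, the budget gives x* = M/(p_x + p_y·(y/x)) and y* = (y/x)·x*.
Numerically y/x = 0.398769, so x* = 40/(3.88 + 12.2·0.398769) = 4.5741 and y* = 0.398769·4.5741 = 1.824.
Expenditure on y: 12.2·1.824 = 22.2527; share = 0.5563.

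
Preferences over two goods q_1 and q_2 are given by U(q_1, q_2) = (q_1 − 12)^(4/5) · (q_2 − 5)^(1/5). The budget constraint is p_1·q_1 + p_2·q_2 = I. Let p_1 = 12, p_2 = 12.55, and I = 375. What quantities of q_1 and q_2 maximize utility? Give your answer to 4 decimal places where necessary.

This is Cobb-Douglas in (q_1−12, q_2−5): tangency gives 0.8·p_2·(q_2−5) = 0.2·p_1·(q_1−12).
Substituting into the budget: q_1* = 12 + 0.8·(I − 12·p_1 − 5·p_2)/p_1, and q_2* = 5 + 0.2·(…)/p_2.
Discretionary income = 375 − 12·12 − 5·12.55 = 168.25; q_1* = 12 + 0.8·168.25/12 = 23.2167; q_2* = 5 + 0.2·168.25/12.55 = 7.6813.

q_1* = 23.2167, q_2* = 7.6813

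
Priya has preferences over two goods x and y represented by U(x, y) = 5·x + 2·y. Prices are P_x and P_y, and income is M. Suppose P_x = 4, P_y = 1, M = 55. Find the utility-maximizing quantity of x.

x* = 0

Linear utility — the consumer picks whichever good has higher MU/price: 5/4 = 1.25 vs 2/1 = 2.
y gives more utility per dollar, so spend all income on y: y* = M/P_y, x* = 0.
Numerically: x* = 0, y* = 55.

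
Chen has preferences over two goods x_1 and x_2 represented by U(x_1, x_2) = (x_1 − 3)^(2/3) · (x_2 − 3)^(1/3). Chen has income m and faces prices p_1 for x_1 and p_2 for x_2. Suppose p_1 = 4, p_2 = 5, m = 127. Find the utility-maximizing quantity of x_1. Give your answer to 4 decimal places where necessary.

x_1* = 19.6667

Discretionary income = 127 − 3·4 − 3·5 = 100; x_1* = 3 + 2/3·100/4 = 19.6667.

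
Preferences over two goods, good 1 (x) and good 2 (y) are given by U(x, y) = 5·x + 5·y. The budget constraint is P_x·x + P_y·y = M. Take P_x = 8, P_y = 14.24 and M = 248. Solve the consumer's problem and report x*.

Perfect substitutes: compare marginal utility per dollar. 5/P_x vs 5/P_y → 0.625 vs 0.3511.
x gives more utility per dollar, so spend all income on x: x* = M/P_x, y* = 0.
Numerically: x* = 31, y* = 0.

x* = 31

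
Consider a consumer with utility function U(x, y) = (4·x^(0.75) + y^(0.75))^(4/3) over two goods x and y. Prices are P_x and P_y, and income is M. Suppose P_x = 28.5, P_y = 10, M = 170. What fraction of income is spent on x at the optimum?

Substitute y = (y/x)·x into the budget: x* = M/(P_x + P_y·(y/x)).
Numerically y/x = 0.257715, so x* = 170/(28.5 + 10·0.257715) = 5.4703 and y* = 0.257715·5.4703 = 1.4098.
Expenditure on x: 28.5·5.4703 = 155.9023; share = 0.9171.

share on x = 0.9171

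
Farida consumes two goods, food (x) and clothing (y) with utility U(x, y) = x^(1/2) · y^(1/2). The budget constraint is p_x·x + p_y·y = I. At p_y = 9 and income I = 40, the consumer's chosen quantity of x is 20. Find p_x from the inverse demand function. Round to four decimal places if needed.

p_x = 1

The MRS is y/x. Set MRS = p_x/p_y.
So 0.5·p_y·y = 0.5·p_x·x; combined with the budget, a share 0.5 of income goes to x.
Demand: x*(p_x,p_y,I) = 0.5·I/p_x and y* = 0.5·I/p_y.
Set x* = 20 in the demand function and solve for p_x: p_x = 1.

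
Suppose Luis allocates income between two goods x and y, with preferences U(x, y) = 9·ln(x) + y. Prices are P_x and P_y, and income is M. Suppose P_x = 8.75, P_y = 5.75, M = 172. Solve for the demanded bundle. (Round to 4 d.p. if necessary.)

x* = 5.9143, y* = 20.913

Set MRS = P_x/P_y: (9/x)/1 = P_x/P_y.
So x*(P_x,P_y) = 9·P_y/P_x, independent of income; and y* = (M − 9·P_y)/P_y.
At the given prices: x* = 9·5.75/8.75 = 5.9143, and y* = 20.913.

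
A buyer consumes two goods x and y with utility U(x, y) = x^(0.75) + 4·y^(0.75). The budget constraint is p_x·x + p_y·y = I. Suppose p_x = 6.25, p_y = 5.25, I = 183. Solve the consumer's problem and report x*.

x* = 0.0676

Substitute y = (y/x)·x into the budget: x* = I/(p_x + p_y·(y/x)).
Numerically y/x = 514.189047, so x* = 183/(6.25 + 5.25·514.189047) = 0.0676.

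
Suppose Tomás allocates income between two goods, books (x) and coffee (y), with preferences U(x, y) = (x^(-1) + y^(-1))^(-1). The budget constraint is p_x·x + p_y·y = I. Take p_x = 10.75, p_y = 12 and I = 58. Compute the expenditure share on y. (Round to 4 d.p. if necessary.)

share on y = 0.5137

From the CES first-order condition, (y/x)^(2) = p_x/p_y.
Hence y/x = (p_x/p_y)^(1/(2)), i.e. raised to the 0.5 power.
Substitute y = (y/x)·x into the budget: x* = I/(p_x + p_y·(y/x)).
Numerically y/x = 0.946485, so x* = 58/(10.75 + 12·0.946485) = 2.6235 and y* = 0.946485·2.6235 = 2.4831.
Expenditure on y: 12·2.4831 = 29.7973; share = 0.5137.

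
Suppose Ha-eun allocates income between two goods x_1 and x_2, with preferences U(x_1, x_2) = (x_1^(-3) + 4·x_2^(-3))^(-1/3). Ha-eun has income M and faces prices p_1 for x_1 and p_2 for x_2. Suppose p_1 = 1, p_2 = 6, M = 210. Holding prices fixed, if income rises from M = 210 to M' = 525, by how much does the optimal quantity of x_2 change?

Δx_2* = 44.3245

MU_x_1 ∝ x_1^(-4), MU_x_2 ∝ 4·x_2^(-4), so MRS = (1/4)·(x_2/x_1)^(4) = p_1/p_2.
Solve for the ratio: x_2/x_1 = [4·p_1/p_2]^(0.25).
With the ratio pinned down, the budget gives x_1* = M/(p_1 + p_2·(x_2/x_1)) and x_2* = (x_2/x_1)·x_1*.
Numerically x_2/x_1 = 0.903602, so x_1* = 210/(1 + 6·0.903602) = 32.7021 and x_2* = 0.903602·32.7021 = 29.5497.
At M' = 525: x_2* = 73.8741. Change: 73.8741 − 29.5497 = 44.3245.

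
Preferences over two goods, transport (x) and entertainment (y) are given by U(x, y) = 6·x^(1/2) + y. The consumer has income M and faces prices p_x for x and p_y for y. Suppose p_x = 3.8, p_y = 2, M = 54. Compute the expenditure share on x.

MU_x = 3/√x, MU_y = 1. Tangency: 3/√x = p_x/p_y.
Thus x* = (3·p_y/p_x)² — independent of M — with the rest of income spent on y.
Plugging in: x* = (3·2/3.8)² = 2.4931, y* = 22.2632.
Expenditure on x: 3.8·2.4931 = 9.4737; share = 0.1754.

share on x = 0.1754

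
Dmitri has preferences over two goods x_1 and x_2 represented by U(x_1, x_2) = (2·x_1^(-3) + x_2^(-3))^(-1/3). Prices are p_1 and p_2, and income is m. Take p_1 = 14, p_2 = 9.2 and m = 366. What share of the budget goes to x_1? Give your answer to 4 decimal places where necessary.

share on x_1 = 0.6197

MU_x_1 ∝ 2·x_1^(-4), MU_x_2 ∝ x_2^(-4), so MRS = 2·(x_2/x_1)^(4) = p_1/p_2.
Solve for the ratio: x_2/x_1 = [(1/2)·p_1/p_2]^(0.25).
With the ratio pinned down, the budget gives x_1* = m/(p_1 + p_2·(x_2/x_1)) and x_2* = (x_2/x_1)·x_1*.
Numerically x_2/x_1 = 0.933958, so x_1* = 366/(14 + 9.2·0.933958) = 16.2001 and x_2* = 0.933958·16.2001 = 15.1302.
Expenditure on x_1: 14·16.2001 = 226.8018; share = 0.6197.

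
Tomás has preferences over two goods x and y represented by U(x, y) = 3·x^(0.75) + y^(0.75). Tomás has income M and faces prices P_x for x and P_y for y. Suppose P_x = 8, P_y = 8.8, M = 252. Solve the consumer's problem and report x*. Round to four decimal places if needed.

MRS = MU_x/MU_y = 3·(y/x)^(0.25). Set equal to P_x/P_y.
Hence y/x = ((1/3)·P_x/P_y)^(1/(0.25)), i.e. raised to the 4 power.
With the ratio pinned down, the budget gives x* = M/(P_x + P_y·(y/x)) and y* = (y/x)·x*.
Numerically y/x = 0.008432, so x* = 252/(8 + 8.8·0.008432) = 31.2105.

x* = 31.2105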